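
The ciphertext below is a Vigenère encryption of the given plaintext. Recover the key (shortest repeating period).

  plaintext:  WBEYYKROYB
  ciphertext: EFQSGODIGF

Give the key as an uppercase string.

  i= 0: E-W =  8 → I
  i= 1: F-B =  4 → E
  i= 2: Q-E = 12 → M
  i= 3: S-Y = 20 → U
  i= 4: G-Y =  8 → I
  i= 5: O-K =  4 → E
  i= 6: D-R = 12 → M
  i= 7: I-O = 20 → U
  i= 8: G-Y =  8 → I
  i= 9: F-B =  4 → E
  shifts repeat with period 4: IEMU

IEMU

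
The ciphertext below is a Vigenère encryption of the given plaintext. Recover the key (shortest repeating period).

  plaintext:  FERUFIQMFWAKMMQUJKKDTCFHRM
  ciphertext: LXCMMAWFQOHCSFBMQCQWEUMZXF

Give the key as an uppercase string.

  i= 0: L-F =  6 → G
  i= 1: X-E = 19 → T
  i= 2: C-R = 11 → L
  i= 3: M-U = 18 → S
  i= 4: M-F =  7 → H
  i= 5: A-I = 18 → S
  i= 6: W-Q =  6 → G
  i= 7: F-M = 19 → T
  i= 8: Q-F = 11 → L
  i= 9: O-W = 18 → S
  i=10: H-A =  7 → H
  i=11: C-K = 18 → S
  i=12: S-M =  6 → G
  i=13: F-M = 19 → T
  i=14: B-Q = 11 → L
  i=15: M-U = 18 → S
  i=16: Q-J =  7 → H
  i=17: C-K = 18 → S
  i=18: Q-K =  6 → G
  i=19: W-D = 19 → T
  i=20: E-T = 11 → L
  i=21: U-C = 18 → S
  i=22: M-F =  7 → H
  i=23: Z-H = 18 → S
  i=24: X-R =  6 → G
  i=25: F-M = 19 → T
  shifts repeat with period 6: GTLSHS

GTLSHS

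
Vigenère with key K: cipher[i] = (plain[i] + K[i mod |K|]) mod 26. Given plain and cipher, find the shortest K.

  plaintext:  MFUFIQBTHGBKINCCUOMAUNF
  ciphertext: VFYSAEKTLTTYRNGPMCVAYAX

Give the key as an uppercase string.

JAENSO

  i= 0: V-M =  9 → J
  i= 1: F-F =  0 → A
  i= 2: Y-U =  4 → E
  i= 3: S-F = 13 → N
  i= 4: A-I = 18 → S
  i= 5: E-Q = 14 → O
  i= 6: K-B =  9 → J
  i= 7: T-T =  0 → A
  i= 8: L-H =  4 → E
  i= 9: T-G = 13 → N
  i=10: T-B = 18 → S
  i=11: Y-K = 14 → O
  i=12: R-I =  9 → J
  i=13: N-N =  0 → A
  i=14: G-C =  4 → E
  i=15: P-C = 13 → N
  i=16: M-U = 18 → S
  i=17: C-O = 14 → O
  i=18: V-M =  9 → J
  i=19: A-A =  0 → A
  i=20: Y-U =  4 → E
  i=21: A-N = 13 → N
  i=22: X-F = 18 → S
  shifts repeat with period 6: JAENSO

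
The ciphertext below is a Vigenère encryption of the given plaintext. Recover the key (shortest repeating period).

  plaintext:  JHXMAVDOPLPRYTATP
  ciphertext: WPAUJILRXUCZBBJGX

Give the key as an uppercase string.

NIDIJ

  i= 0: W-J = 13 → N
  i= 1: P-H =  8 → I
  i= 2: A-X =  3 → D
  i= 3: U-M =  8 → I
  i= 4: J-A =  9 → J
  i= 5: I-V = 13 → N
  i= 6: L-D =  8 → I
  i= 7: R-O =  3 → D
  i= 8: X-P =  8 → I
  i= 9: U-L =  9 → J
  i=10: C-P = 13 → N
  i=11: Z-R =  8 → I
  i=12: B-Y =  3 → D
  i=13: B-T =  8 → I
  i=14: J-A =  9 → J
  i=15: G-T = 13 → N
  i=16: X-P =  8 → I
  shifts repeat with period 5: NIDIJ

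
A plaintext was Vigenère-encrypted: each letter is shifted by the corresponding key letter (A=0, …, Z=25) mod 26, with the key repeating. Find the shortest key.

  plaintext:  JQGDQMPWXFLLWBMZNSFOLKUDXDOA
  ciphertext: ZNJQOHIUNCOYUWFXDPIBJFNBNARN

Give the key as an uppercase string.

QXDNYVTY

  i= 0: Z-J = 16 → Q
  i= 1: N-Q = 23 → X
  i= 2: J-G =  3 → D
  i= 3: Q-D = 13 → N
  i= 4: O-Q = 24 → Y
  i= 5: H-M = 21 → V
  i= 6: I-P = 19 → T
  i= 7: U-W = 24 → Y
  i= 8: N-X = 16 → Q
  i= 9: C-F = 23 → X
  i=10: O-L =  3 → D
  i=11: Y-L = 13 → N
  i=12: U-W = 24 → Y
  i=13: W-B = 21 → V
  i=14: F-M = 19 → T
  i=15: X-Z = 24 → Y
  i=16: D-N = 16 → Q
  i=17: P-S = 23 → X
  i=18: I-F =  3 → D
  i=19: B-O = 13 → N
  i=20: J-L = 24 → Y
  i=21: F-K = 21 → V
  i=22: N-U = 19 → T
  i=23: B-D = 24 → Y
  i=24: N-X = 16 → Q
  i=25: A-D = 23 → X
  i=26: R-O =  3 → D
  i=27: N-A = 13 → N
  shifts repeat with period 8: QXDNYVTY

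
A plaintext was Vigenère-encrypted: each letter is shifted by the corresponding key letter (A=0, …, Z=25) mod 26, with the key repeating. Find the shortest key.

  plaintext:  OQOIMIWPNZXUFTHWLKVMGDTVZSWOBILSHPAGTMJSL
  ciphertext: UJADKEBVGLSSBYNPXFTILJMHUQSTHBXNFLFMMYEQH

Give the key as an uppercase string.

  i= 0: U-O =  6 → G
  i= 1: J-Q = 19 → T
  i= 2: A-O = 12 → M
  i= 3: D-I = 21 → V
  i= 4: K-M = 24 → Y
  i= 5: E-I = 22 → W
  i= 6: B-W =  5 → F
  i= 7: V-P =  6 → G
  i= 8: G-N = 19 → T
  i= 9: L-Z = 12 → M
  i=10: S-X = 21 → V
  i=11: S-U = 24 → Y
  i=12: B-F = 22 → W
  i=13: Y-T =  5 → F
  i=14: N-H =  6 → G
  i=15: P-W = 19 → T
  i=16: X-L = 12 → M
  i=17: F-K = 21 → V
  i=18: T-V = 24 → Y
  i=19: I-M = 22 → W
  i=20: L-G =  5 → F
  i=21: J-D =  6 → G
  i=22: M-T = 19 → T
  i=23: H-V = 12 → M
  i=24: U-Z = 21 → V
  i=25: Q-S = 24 → Y
  i=26: S-W = 22 → W
  i=27: T-O =  5 → F
  i=28: H-B =  6 → G
  i=29: B-I = 19 → T
  i=30: X-L = 12 → M
  i=31: N-S = 21 → V
  i=32: F-H = 24 → Y
  i=33: L-P = 22 → W
  i=34: F-A =  5 → F
  i=35: M-G =  6 → G
  i=36: M-T = 19 → T
  i=37: Y-M = 12 → M
  i=38: E-J = 21 → V
  i=39: Q-S = 24 → Y
  i=40: H-L = 22 → W
  shifts repeat with period 7: GTMVYWF

GTMVYWF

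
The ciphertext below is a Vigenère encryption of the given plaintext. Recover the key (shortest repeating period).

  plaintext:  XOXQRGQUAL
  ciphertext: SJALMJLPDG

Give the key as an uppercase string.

VVD

  i= 0: S-X = 21 → V
  i= 1: J-O = 21 → V
  i= 2: A-X =  3 → D
  i= 3: L-Q = 21 → V
  i= 4: M-R = 21 → V
  i= 5: J-G =  3 → D
  i= 6: L-Q = 21 → V
  i= 7: P-U = 21 → V
  i= 8: D-A =  3 → D
  i= 9: G-L = 21 → V
  shifts repeat with period 3: VVD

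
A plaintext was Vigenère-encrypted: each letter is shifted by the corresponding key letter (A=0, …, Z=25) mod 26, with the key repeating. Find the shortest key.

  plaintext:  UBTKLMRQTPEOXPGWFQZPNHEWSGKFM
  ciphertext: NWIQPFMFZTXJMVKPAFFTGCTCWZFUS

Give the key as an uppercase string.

TVPGE

  i= 0: N-U = 19 → T
  i= 1: W-B = 21 → V
  i= 2: I-T = 15 → P
  i= 3: Q-K =  6 → G
  i= 4: P-L =  4 → E
  i= 5: F-M = 19 → T
  i= 6: M-R = 21 → V
  i= 7: F-Q = 15 → P
  i= 8: Z-T =  6 → G
  i= 9: T-P =  4 → E
  i=10: X-E = 19 → T
  i=11: J-O = 21 → V
  i=12: M-X = 15 → P
  i=13: V-P =  6 → G
  i=14: K-G =  4 → E
  i=15: P-W = 19 → T
  i=16: A-F = 21 → V
  i=17: F-Q = 15 → P
  i=18: F-Z =  6 → G
  i=19: T-P =  4 → E
  i=20: G-N = 19 → T
  i=21: C-H = 21 → V
  i=22: T-E = 15 → P
  i=23: C-W =  6 → G
  i=24: W-S =  4 → E
  i=25: Z-G = 19 → T
  i=26: F-K = 21 → V
  i=27: U-F = 15 → P
  i=28: S-M =  6 → G
  shifts repeat with period 5: TVPGE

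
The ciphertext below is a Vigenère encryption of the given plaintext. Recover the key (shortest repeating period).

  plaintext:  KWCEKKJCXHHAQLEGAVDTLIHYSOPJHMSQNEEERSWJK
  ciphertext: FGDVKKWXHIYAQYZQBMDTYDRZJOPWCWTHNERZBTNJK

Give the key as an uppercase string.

  i= 0: F-K = 21 → V
  i= 1: G-W = 10 → K
  i= 2: D-C =  1 → B
  i= 3: V-E = 17 → R
  i= 4: K-K =  0 → A
  i= 5: K-K =  0 → A
  i= 6: W-J = 13 → N
  i= 7: X-C = 21 → V
  i= 8: H-X = 10 → K
  i= 9: I-H =  1 → B
  i=10: Y-H = 17 → R
  i=11: A-A =  0 → A
  i=12: Q-Q =  0 → A
  i=13: Y-L = 13 → N
  i=14: Z-E = 21 → V
  i=15: Q-G = 10 → K
  i=16: B-A =  1 → B
  i=17: M-V = 17 → R
  i=18: D-D =  0 → A
  i=19: T-T =  0 → A
  i=20: Y-L = 13 → N
  i=21: D-I = 21 → V
  i=22: R-H = 10 → K
  i=23: Z-Y =  1 → B
  i=24: J-S = 17 → R
  i=25: O-O =  0 → A
  i=26: P-P =  0 → A
  i=27: W-J = 13 → N
  i=28: C-H = 21 → V
  i=29: W-M = 10 → K
  i=30: T-S =  1 → B
  i=31: H-Q = 17 → R
  i=32: N-N =  0 → A
  i=33: E-E =  0 → A
  i=34: R-E = 13 → N
  i=35: Z-E = 21 → V
  i=36: B-R = 10 → K
  i=37: T-S =  1 → B
  i=38: N-W = 17 → R
  i=39: J-J =  0 → A
  i=40: K-K =  0 → A
  shifts repeat with period 7: VKBRAAN

VKBRAAN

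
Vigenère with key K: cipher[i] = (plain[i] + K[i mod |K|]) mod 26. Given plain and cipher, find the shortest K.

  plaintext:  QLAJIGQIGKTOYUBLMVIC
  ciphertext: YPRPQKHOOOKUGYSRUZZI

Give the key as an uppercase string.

  i= 0: Y-Q =  8 → I
  i= 1: P-L =  4 → E
  i= 2: R-A = 17 → R
  i= 3: P-J =  6 → G
  i= 4: Q-I =  8 → I
  i= 5: K-G =  4 → E
  i= 6: H-Q = 17 → R
  i= 7: O-I =  6 → G
  i= 8: O-G =  8 → I
  i= 9: O-K =  4 → E
  i=10: K-T = 17 → R
  i=11: U-O =  6 → G
  i=12: G-Y =  8 → I
  i=13: Y-U =  4 → E
  i=14: S-B = 17 → R
  i=15: R-L =  6 → G
  i=16: U-M =  8 → I
  i=17: Z-V =  4 → E
  i=18: Z-I = 17 → R
  i=19: I-C =  6 → G
  shifts repeat with period 4: IERG

IERG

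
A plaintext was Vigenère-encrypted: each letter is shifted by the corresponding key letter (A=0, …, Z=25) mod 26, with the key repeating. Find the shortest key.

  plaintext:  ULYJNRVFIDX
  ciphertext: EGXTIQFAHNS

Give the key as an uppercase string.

KVZ

  i= 0: E-U = 10 → K
  i= 1: G-L = 21 → V
  i= 2: X-Y = 25 → Z
  i= 3: T-J = 10 → K
  i= 4: I-N = 21 → V
  i= 5: Q-R = 25 → Z
  i= 6: F-V = 10 → K
  i= 7: A-F = 21 → V
  i= 8: H-I = 25 → Z
  i= 9: N-D = 10 → K
  i=10: S-X = 21 → V
  shifts repeat with period 3: KVZ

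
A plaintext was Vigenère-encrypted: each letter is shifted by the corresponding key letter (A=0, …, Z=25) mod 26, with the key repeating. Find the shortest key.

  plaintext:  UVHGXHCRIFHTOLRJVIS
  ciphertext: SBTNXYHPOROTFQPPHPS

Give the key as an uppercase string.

YGMHARF

  i= 0: S-U = 24 → Y
  i= 1: B-V =  6 → G
  i= 2: T-H = 12 → M
  i= 3: N-G =  7 → H
  i= 4: X-X =  0 → A
  i= 5: Y-H = 17 → R
  i= 6: H-C =  5 → F
  i= 7: P-R = 24 → Y
  i= 8: O-I =  6 → G
  i= 9: R-F = 12 → M
  i=10: O-H =  7 → H
  i=11: T-T =  0 → A
  i=12: F-O = 17 → R
  i=13: Q-L =  5 → F
  i=14: P-R = 24 → Y
  i=15: P-J =  6 → G
  i=16: H-V = 12 → M
  i=17: P-I =  7 → H
  i=18: S-S =  0 → A
  shifts repeat with period 7: YGMHARF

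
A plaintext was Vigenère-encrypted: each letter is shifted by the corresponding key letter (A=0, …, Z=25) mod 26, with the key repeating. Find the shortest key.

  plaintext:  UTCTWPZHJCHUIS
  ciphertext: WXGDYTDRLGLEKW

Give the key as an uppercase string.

  i= 0: W-U =  2 → C
  i= 1: X-T =  4 → E
  i= 2: G-C =  4 → E
  i= 3: D-T = 10 → K
  i= 4: Y-W =  2 → C
  i= 5: T-P =  4 → E
  i= 6: D-Z =  4 → E
  i= 7: R-H = 10 → K
  i= 8: L-J =  2 → C
  i= 9: G-C =  4 → E
  i=10: L-H =  4 → E
  i=11: E-U = 10 → K
  i=12: K-I =  2 → C
  i=13: W-S =  4 → E
  shifts repeat with period 4: CEEK

CEEK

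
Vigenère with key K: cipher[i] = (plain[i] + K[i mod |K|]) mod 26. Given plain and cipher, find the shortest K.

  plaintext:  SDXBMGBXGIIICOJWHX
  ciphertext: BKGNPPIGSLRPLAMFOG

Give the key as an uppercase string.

  i= 0: B-S =  9 → J
  i= 1: K-D =  7 → H
  i= 2: G-X =  9 → J
  i= 3: N-B = 12 → M
  i= 4: P-M =  3 → D
  i= 5: P-G =  9 → J
  i= 6: I-B =  7 → H
  i= 7: G-X =  9 → J
  i= 8: S-G = 12 → M
  i= 9: L-I =  3 → D
  i=10: R-I =  9 → J
  i=11: P-I =  7 → H
  i=12: L-C =  9 → J
  i=13: A-O = 12 → M
  i=14: M-J =  3 → D
  i=15: F-W =  9 → J
  i=16: O-H =  7 → H
  i=17: G-X =  9 → J
  shifts repeat with period 5: JHJMD

JHJMD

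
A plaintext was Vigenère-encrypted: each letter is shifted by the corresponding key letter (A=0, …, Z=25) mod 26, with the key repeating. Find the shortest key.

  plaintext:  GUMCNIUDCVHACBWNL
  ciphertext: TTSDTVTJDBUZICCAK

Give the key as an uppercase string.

NZGBG

  i= 0: T-G = 13 → N
  i= 1: T-U = 25 → Z
  i= 2: S-M =  6 → G
  i= 3: D-C =  1 → B
  i= 4: T-N =  6 → G
  i= 5: V-I = 13 → N
  i= 6: T-U = 25 → Z
  i= 7: J-D =  6 → G
  i= 8: D-C =  1 → B
  i= 9: B-V =  6 → G
  i=10: U-H = 13 → N
  i=11: Z-A = 25 → Z
  i=12: I-C =  6 → G
  i=13: C-B =  1 → B
  i=14: C-W =  6 → G
  i=15: A-N = 13 → N
  i=16: K-L = 25 → Z
  shifts repeat with period 5: NZGBG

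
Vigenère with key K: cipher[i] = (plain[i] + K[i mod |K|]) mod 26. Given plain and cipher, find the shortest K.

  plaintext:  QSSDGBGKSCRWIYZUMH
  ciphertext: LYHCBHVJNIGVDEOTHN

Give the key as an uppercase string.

  i= 0: L-Q = 21 → V
  i= 1: Y-S =  6 → G
  i= 2: H-S = 15 → P
  i= 3: C-D = 25 → Z
  i= 4: B-G = 21 → V
  i= 5: H-B =  6 → G
  i= 6: V-G = 15 → P
  i= 7: J-K = 25 → Z
  i= 8: N-S = 21 → V
  i= 9: I-C =  6 → G
  i=10: G-R = 15 → P
  i=11: V-W = 25 → Z
  i=12: D-I = 21 → V
  i=13: E-Y =  6 → G
  i=14: O-Z = 15 → P
  i=15: T-U = 25 → Z
  i=16: H-M = 21 → V
  i=17: N-H =  6 → G
  shifts repeat with period 4: VGPZ

VGPZ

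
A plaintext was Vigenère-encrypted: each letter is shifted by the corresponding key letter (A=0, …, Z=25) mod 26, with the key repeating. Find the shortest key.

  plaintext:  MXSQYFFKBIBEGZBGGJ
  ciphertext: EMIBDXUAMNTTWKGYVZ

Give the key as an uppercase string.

SPQLF

  i= 0: E-M = 18 → S
  i= 1: M-X = 15 → P
  i= 2: I-S = 16 → Q
  i= 3: B-Q = 11 → L
  i= 4: D-Y =  5 → F
  i= 5: X-F = 18 → S
  i= 6: U-F = 15 → P
  i= 7: A-K = 16 → Q
  i= 8: M-B = 11 → L
  i= 9: N-I =  5 → F
  i=10: T-B = 18 → S
  i=11: T-E = 15 → P
  i=12: W-G = 16 → Q
  i=13: K-Z = 11 → L
  i=14: G-B =  5 → F
  i=15: Y-G = 18 → S
  i=16: V-G = 15 → P
  i=17: Z-J = 16 → Q
  shifts repeat with period 5: SPQLF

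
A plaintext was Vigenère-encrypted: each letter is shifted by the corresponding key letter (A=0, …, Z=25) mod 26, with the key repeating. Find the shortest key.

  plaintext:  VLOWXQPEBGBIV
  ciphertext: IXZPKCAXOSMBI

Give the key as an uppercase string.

NMLT

  i= 0: I-V = 13 → N
  i= 1: X-L = 12 → M
  i= 2: Z-O = 11 → L
  i= 3: P-W = 19 → T
  i= 4: K-X = 13 → N
  i= 5: C-Q = 12 → M
  i= 6: A-P = 11 → L
  i= 7: X-E = 19 → T
  i= 8: O-B = 13 → N
  i= 9: S-G = 12 → M
  i=10: M-B = 11 → L
  i=11: B-I = 19 → T
  i=12: I-V = 13 → N
  shifts repeat with period 4: NMLT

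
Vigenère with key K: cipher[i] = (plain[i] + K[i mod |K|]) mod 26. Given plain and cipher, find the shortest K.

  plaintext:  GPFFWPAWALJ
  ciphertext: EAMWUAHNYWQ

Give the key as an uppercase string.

  i= 0: E-G = 24 → Y
  i= 1: A-P = 11 → L
  i= 2: M-F =  7 → H
  i= 3: W-F = 17 → R
  i= 4: U-W = 24 → Y
  i= 5: A-P = 11 → L
  i= 6: H-A =  7 → H
  i= 7: N-W = 17 → R
  i= 8: Y-A = 24 → Y
  i= 9: W-L = 11 → L
  i=10: Q-J =  7 → H
  shifts repeat with period 4: YLHR

YLHR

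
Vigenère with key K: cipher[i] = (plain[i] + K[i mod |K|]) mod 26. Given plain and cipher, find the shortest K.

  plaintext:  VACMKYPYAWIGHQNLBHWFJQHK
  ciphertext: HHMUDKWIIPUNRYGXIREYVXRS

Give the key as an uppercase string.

  i= 0: H-V = 12 → M
  i= 1: H-A =  7 → H
  i= 2: M-C = 10 → K
  i= 3: U-M =  8 → I
  i= 4: D-K = 19 → T
  i= 5: K-Y = 12 → M
  i= 6: W-P =  7 → H
  i= 7: I-Y = 10 → K
  i= 8: I-A =  8 → I
  i= 9: P-W = 19 → T
  i=10: U-I = 12 → M
  i=11: N-G =  7 → H
  i=12: R-H = 10 → K
  i=13: Y-Q =  8 → I
  i=14: G-N = 19 → T
  i=15: X-L = 12 → M
  i=16: I-B =  7 → H
  i=17: R-H = 10 → K
  i=18: E-W =  8 → I
  i=19: Y-F = 19 → T
  i=20: V-J = 12 → M
  i=21: X-Q =  7 → H
  i=22: R-H = 10 → K
  i=23: S-K =  8 → I
  shifts repeat with period 5: MHKIT

MHKIT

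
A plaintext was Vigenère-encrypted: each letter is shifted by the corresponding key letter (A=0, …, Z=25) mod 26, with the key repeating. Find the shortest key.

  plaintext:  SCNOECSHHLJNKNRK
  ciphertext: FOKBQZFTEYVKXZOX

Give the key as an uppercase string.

NMX

  i= 0: F-S = 13 → N
  i= 1: O-C = 12 → M
  i= 2: K-N = 23 → X
  i= 3: B-O = 13 → N
  i= 4: Q-E = 12 → M
  i= 5: Z-C = 23 → X
  i= 6: F-S = 13 → N
  i= 7: T-H = 12 → M
  i= 8: E-H = 23 → X
  i= 9: Y-L = 13 → N
  i=10: V-J = 12 → M
  i=11: K-N = 23 → X
  i=12: X-K = 13 → N
  i=13: Z-N = 12 → M
  i=14: O-R = 23 → X
  i=15: X-K = 13 → N
  shifts repeat with period 3: NMX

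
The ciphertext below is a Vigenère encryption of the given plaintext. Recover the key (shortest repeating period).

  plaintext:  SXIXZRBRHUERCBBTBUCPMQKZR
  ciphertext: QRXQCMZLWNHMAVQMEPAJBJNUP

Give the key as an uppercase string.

YUPTDV

  i= 0: Q-S = 24 → Y
  i= 1: R-X = 20 → U
  i= 2: X-I = 15 → P
  i= 3: Q-X = 19 → T
  i= 4: C-Z =  3 → D
  i= 5: M-R = 21 → V
  i= 6: Z-B = 24 → Y
  i= 7: L-R = 20 → U
  i= 8: W-H = 15 → P
  i= 9: N-U = 19 → T
  i=10: H-E =  3 → D
  i=11: M-R = 21 → V
  i=12: A-C = 24 → Y
  i=13: V-B = 20 → U
  i=14: Q-B = 15 → P
  i=15: M-T = 19 → T
  i=16: E-B =  3 → D
  i=17: P-U = 21 → V
  i=18: A-C = 24 → Y
  i=19: J-P = 20 → U
  i=20: B-M = 15 → P
  i=21: J-Q = 19 → T
  i=22: N-K =  3 → D
  i=23: U-Z = 21 → V
  i=24: P-R = 24 → Y
  shifts repeat with period 6: YUPTDV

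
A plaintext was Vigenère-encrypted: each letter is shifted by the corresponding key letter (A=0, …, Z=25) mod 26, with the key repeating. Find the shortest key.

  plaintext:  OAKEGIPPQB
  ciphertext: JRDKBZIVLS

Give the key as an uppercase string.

  i= 0: J-O = 21 → V
  i= 1: R-A = 17 → R
  i= 2: D-K = 19 → T
  i= 3: K-E =  6 → G
  i= 4: B-G = 21 → V
  i= 5: Z-I = 17 → R
  i= 6: I-P = 19 → T
  i= 7: V-P =  6 → G
  i= 8: L-Q = 21 → V
  i= 9: S-B = 17 → R
  shifts repeat with period 4: VRTG

VRTG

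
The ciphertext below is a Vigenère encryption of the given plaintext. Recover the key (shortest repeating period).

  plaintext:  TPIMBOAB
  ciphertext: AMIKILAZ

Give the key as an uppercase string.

HXAY

  i= 0: A-T =  7 → H
  i= 1: M-P = 23 → X
  i= 2: I-I =  0 → A
  i= 3: K-M = 24 → Y
  i= 4: I-B =  7 → H
  i= 5: L-O = 23 → X
  i= 6: A-A =  0 → A
  i= 7: Z-B = 24 → Y
  shifts repeat with period 4: HXAY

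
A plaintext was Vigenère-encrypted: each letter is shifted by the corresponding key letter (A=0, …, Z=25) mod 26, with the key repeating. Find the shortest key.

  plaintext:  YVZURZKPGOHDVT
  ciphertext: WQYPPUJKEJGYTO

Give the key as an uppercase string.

YVZV

  i= 0: W-Y = 24 → Y
  i= 1: Q-V = 21 → V
  i= 2: Y-Z = 25 → Z
  i= 3: P-U = 21 → V
  i= 4: P-R = 24 → Y
  i= 5: U-Z = 21 → V
  i= 6: J-K = 25 → Z
  i= 7: K-P = 21 → V
  i= 8: E-G = 24 → Y
  i= 9: J-O = 21 → V
  i=10: G-H = 25 → Z
  i=11: Y-D = 21 → V
  i=12: T-V = 24 → Y
  i=13: O-T = 21 → V
  shifts repeat with period 4: YVZV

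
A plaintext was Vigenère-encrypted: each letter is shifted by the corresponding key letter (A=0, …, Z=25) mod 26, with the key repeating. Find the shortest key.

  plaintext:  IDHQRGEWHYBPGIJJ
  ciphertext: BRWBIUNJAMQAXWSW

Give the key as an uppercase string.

  i= 0: B-I = 19 → T
  i= 1: R-D = 14 → O
  i= 2: W-H = 15 → P
  i= 3: B-Q = 11 → L
  i= 4: I-R = 17 → R
  i= 5: U-G = 14 → O
  i= 6: N-E =  9 → J
  i= 7: J-W = 13 → N
  i= 8: A-H = 19 → T
  i= 9: M-Y = 14 → O
  i=10: Q-B = 15 → P
  i=11: A-P = 11 → L
  i=12: X-G = 17 → R
  i=13: W-I = 14 → O
  i=14: S-J =  9 → J
  i=15: W-J = 13 → N
  shifts repeat with period 8: TOPLROJN

TOPLROJN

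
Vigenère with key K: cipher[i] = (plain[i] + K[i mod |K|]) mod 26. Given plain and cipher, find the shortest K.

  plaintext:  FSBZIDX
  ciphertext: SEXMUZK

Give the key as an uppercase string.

  i= 0: S-F = 13 → N
  i= 1: E-S = 12 → M
  i= 2: X-B = 22 → W
  i= 3: M-Z = 13 → N
  i= 4: U-I = 12 → M
  i= 5: Z-D = 22 → W
  i= 6: K-X = 13 → N
  shifts repeat with period 3: NMW

NMW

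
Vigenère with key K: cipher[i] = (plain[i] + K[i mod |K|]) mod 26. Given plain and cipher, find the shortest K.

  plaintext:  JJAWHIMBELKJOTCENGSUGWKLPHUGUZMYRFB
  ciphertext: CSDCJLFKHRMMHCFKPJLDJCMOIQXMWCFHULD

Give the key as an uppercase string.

  i= 0: C-J = 19 → T
  i= 1: S-J =  9 → J
  i= 2: D-A =  3 → D
  i= 3: C-W =  6 → G
  i= 4: J-H =  2 → C
  i= 5: L-I =  3 → D
  i= 6: F-M = 19 → T
  i= 7: K-B =  9 → J
  i= 8: H-E =  3 → D
  i= 9: R-L =  6 → G
  i=10: M-K =  2 → C
  i=11: M-J =  3 → D
  i=12: H-O = 19 → T
  i=13: C-T =  9 → J
  i=14: F-C =  3 → D
  i=15: K-E =  6 → G
  i=16: P-N =  2 → C
  i=17: J-G =  3 → D
  i=18: L-S = 19 → T
  i=19: D-U =  9 → J
  i=20: J-G =  3 → D
  i=21: C-W =  6 → G
  i=22: M-K =  2 → C
  i=23: O-L =  3 → D
  i=24: I-P = 19 → T
  i=25: Q-H =  9 → J
  i=26: X-U =  3 → D
  i=27: M-G =  6 → G
  i=28: W-U =  2 → C
  i=29: C-Z =  3 → D
  i=30: F-M = 19 → T
  i=31: H-Y =  9 → J
  i=32: U-R =  3 → D
  i=33: L-F =  6 → G
  i=34: D-B =  2 → C
  shifts repeat with period 6: TJDGCD

TJDGCD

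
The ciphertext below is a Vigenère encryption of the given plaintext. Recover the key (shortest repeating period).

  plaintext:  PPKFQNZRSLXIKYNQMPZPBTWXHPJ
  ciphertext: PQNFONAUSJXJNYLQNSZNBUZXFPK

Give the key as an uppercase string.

  i= 0: P-P =  0 → A
  i= 1: Q-P =  1 → B
  i= 2: N-K =  3 → D
  i= 3: F-F =  0 → A
  i= 4: O-Q = 24 → Y
  i= 5: N-N =  0 → A
  i= 6: A-Z =  1 → B
  i= 7: U-R =  3 → D
  i= 8: S-S =  0 → A
  i= 9: J-L = 24 → Y
  i=10: X-X =  0 → A
  i=11: J-I =  1 → B
  i=12: N-K =  3 → D
  i=13: Y-Y =  0 → A
  i=14: L-N = 24 → Y
  i=15: Q-Q =  0 → A
  i=16: N-M =  1 → B
  i=17: S-P =  3 → D
  i=18: Z-Z =  0 → A
  i=19: N-P = 24 → Y
  i=20: B-B =  0 → A
  i=21: U-T =  1 → B
  i=22: Z-W =  3 → D
  i=23: X-X =  0 → A
  i=24: F-H = 24 → Y
  i=25: P-P =  0 → A
  i=26: K-J =  1 → B
  shifts repeat with period 5: ABDAY

ABDAY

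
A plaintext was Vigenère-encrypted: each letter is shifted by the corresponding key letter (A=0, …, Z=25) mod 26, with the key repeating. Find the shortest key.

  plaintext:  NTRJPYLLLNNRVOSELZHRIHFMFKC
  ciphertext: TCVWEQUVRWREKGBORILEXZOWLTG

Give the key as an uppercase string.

  i= 0: T-N =  6 → G
  i= 1: C-T =  9 → J
  i= 2: V-R =  4 → E
  i= 3: W-J = 13 → N
  i= 4: E-P = 15 → P
  i= 5: Q-Y = 18 → S
  i= 6: U-L =  9 → J
  i= 7: V-L = 10 → K
  i= 8: R-L =  6 → G
  i= 9: W-N =  9 → J
  i=10: R-N =  4 → E
  i=11: E-R = 13 → N
  i=12: K-V = 15 → P
  i=13: G-O = 18 → S
  i=14: B-S =  9 → J
  i=15: O-E = 10 → K
  i=16: R-L =  6 → G
  i=17: I-Z =  9 → J
  i=18: L-H =  4 → E
  i=19: E-R = 13 → N
  i=20: X-I = 15 → P
  i=21: Z-H = 18 → S
  i=22: O-F =  9 → J
  i=23: W-M = 10 → K
  i=24: L-F =  6 → G
  i=25: T-K =  9 → J
  i=26: G-C =  4 → E
  shifts repeat with period 8: GJENPSJK

GJENPSJK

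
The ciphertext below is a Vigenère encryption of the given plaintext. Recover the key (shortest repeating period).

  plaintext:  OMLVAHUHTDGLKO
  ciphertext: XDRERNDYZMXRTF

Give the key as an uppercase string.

JRG

  i= 0: X-O =  9 → J
  i= 1: D-M = 17 → R
  i= 2: R-L =  6 → G
  i= 3: E-V =  9 → J
  i= 4: R-A = 17 → R
  i= 5: N-H =  6 → G
  i= 6: D-U =  9 → J
  i= 7: Y-H = 17 → R
  i= 8: Z-T =  6 → G
  i= 9: M-D =  9 → J
  i=10: X-G = 17 → R
  i=11: R-L =  6 → G
  i=12: T-K =  9 → J
  i=13: F-O = 17 → R
  shifts repeat with period 3: JRG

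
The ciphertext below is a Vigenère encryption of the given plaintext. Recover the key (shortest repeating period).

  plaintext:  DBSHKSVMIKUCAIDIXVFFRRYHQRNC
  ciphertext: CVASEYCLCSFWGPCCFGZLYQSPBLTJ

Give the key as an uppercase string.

ZUILUGH

  i= 0: C-D = 25 → Z
  i= 1: V-B = 20 → U
  i= 2: A-S =  8 → I
  i= 3: S-H = 11 → L
  i= 4: E-K = 20 → U
  i= 5: Y-S =  6 → G
  i= 6: C-V =  7 → H
  i= 7: L-M = 25 → Z
  i= 8: C-I = 20 → U
  i= 9: S-K =  8 → I
  i=10: F-U = 11 → L
  i=11: W-C = 20 → U
  i=12: G-A =  6 → G
  i=13: P-I =  7 → H
  i=14: C-D = 25 → Z
  i=15: C-I = 20 → U
  i=16: F-X =  8 → I
  i=17: G-V = 11 → L
  i=18: Z-F = 20 → U
  i=19: L-F =  6 → G
  i=20: Y-R =  7 → H
  i=21: Q-R = 25 → Z
  i=22: S-Y = 20 → U
  i=23: P-H =  8 → I
  i=24: B-Q = 11 → L
  i=25: L-R = 20 → U
  i=26: T-N =  6 → G
  i=27: J-C =  7 → H
  shifts repeat with period 7: ZUILUGH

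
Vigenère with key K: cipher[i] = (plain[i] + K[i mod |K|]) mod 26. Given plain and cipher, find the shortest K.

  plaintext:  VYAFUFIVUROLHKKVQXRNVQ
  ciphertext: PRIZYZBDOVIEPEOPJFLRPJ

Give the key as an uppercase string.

  i= 0: P-V = 20 → U
  i= 1: R-Y = 19 → T
  i= 2: I-A =  8 → I
  i= 3: Z-F = 20 → U
  i= 4: Y-U =  4 → E
  i= 5: Z-F = 20 → U
  i= 6: B-I = 19 → T
  i= 7: D-V =  8 → I
  i= 8: O-U = 20 → U
  i= 9: V-R =  4 → E
  i=10: I-O = 20 → U
  i=11: E-L = 19 → T
  i=12: P-H =  8 → I
  i=13: E-K = 20 → U
  i=14: O-K =  4 → E
  i=15: P-V = 20 → U
  i=16: J-Q = 19 → T
  i=17: F-X =  8 → I
  i=18: L-R = 20 → U
  i=19: R-N =  4 → E
  i=20: P-V = 20 → U
  i=21: J-Q = 19 → T
  shifts repeat with period 5: UTIUE

UTIUE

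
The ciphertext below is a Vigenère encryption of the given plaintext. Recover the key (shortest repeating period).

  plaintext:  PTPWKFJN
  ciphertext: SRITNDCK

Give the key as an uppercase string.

  i= 0: S-P =  3 → D
  i= 1: R-T = 24 → Y
  i= 2: I-P = 19 → T
  i= 3: T-W = 23 → X
  i= 4: N-K =  3 → D
  i= 5: D-F = 24 → Y
  i= 6: C-J = 19 → T
  i= 7: K-N = 23 → X
  shifts repeat with period 4: DYTX

DYTX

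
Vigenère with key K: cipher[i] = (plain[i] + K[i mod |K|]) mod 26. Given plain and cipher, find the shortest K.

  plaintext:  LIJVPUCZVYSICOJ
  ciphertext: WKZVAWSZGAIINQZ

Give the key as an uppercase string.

LCQA

  i= 0: W-L = 11 → L
  i= 1: K-I =  2 → C
  i= 2: Z-J = 16 → Q
  i= 3: V-V =  0 → A
  i= 4: A-P = 11 → L
  i= 5: W-U =  2 → C
  i= 6: S-C = 16 → Q
  i= 7: Z-Z =  0 → A
  i= 8: G-V = 11 → L
  i= 9: A-Y =  2 → C
  i=10: I-S = 16 → Q
  i=11: I-I =  0 → A
  i=12: N-C = 11 → L
  i=13: Q-O =  2 → C
  i=14: Z-J = 16 → Q
  shifts repeat with period 4: LCQA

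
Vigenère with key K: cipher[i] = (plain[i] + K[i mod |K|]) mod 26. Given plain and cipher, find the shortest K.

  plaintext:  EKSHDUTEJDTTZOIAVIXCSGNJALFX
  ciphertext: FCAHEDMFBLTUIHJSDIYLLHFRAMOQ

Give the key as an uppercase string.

  i= 0: F-E =  1 → B
  i= 1: C-K = 18 → S
  i= 2: A-S =  8 → I
  i= 3: H-H =  0 → A
  i= 4: E-D =  1 → B
  i= 5: D-U =  9 → J
  i= 6: M-T = 19 → T
  i= 7: F-E =  1 → B
  i= 8: B-J = 18 → S
  i= 9: L-D =  8 → I
  i=10: T-T =  0 → A
  i=11: U-T =  1 → B
  i=12: I-Z =  9 → J
  i=13: H-O = 19 → T
  i=14: J-I =  1 → B
  i=15: S-A = 18 → S
  i=16: D-V =  8 → I
  i=17: I-I =  0 → A
  i=18: Y-X =  1 → B
  i=19: L-C =  9 → J
  i=20: L-S = 19 → T
  i=21: H-G =  1 → B
  i=22: F-N = 18 → S
  i=23: R-J =  8 → I
  i=24: A-A =  0 → A
  i=25: M-L =  1 → B
  i=26: O-F =  9 → J
  i=27: Q-X = 19 → T
  shifts repeat with period 7: BSIABJT

BSIABJT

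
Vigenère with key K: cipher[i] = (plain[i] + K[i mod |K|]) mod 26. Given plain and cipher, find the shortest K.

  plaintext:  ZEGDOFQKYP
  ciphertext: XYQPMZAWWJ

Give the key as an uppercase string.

YUKM

  i= 0: X-Z = 24 → Y
  i= 1: Y-E = 20 → U
  i= 2: Q-G = 10 → K
  i= 3: P-D = 12 → M
  i= 4: M-O = 24 → Y
  i= 5: Z-F = 20 → U
  i= 6: A-Q = 10 → K
  i= 7: W-K = 12 → M
  i= 8: W-Y = 24 → Y
  i= 9: J-P = 20 → U
  shifts repeat with period 4: YUKM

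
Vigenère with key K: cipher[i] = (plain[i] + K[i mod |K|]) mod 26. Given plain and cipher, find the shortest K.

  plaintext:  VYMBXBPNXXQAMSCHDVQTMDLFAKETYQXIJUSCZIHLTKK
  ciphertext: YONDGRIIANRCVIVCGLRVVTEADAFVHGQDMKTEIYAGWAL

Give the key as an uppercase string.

  i= 0: Y-V =  3 → D
  i= 1: O-Y = 16 → Q
  i= 2: N-M =  1 → B
  i= 3: D-B =  2 → C
  i= 4: G-X =  9 → J
  i= 5: R-B = 16 → Q
  i= 6: I-P = 19 → T
  i= 7: I-N = 21 → V
  i= 8: A-X =  3 → D
  i= 9: N-X = 16 → Q
  i=10: R-Q =  1 → B
  i=11: C-A =  2 → C
  i=12: V-M =  9 → J
  i=13: I-S = 16 → Q
  i=14: V-C = 19 → T
  i=15: C-H = 21 → V
  i=16: G-D =  3 → D
  i=17: L-V = 16 → Q
  i=18: R-Q =  1 → B
  i=19: V-T =  2 → C
  i=20: V-M =  9 → J
  i=21: T-D = 16 → Q
  i=22: E-L = 19 → T
  i=23: A-F = 21 → V
  i=24: D-A =  3 → D
  i=25: A-K = 16 → Q
  i=26: F-E =  1 → B
  i=27: V-T =  2 → C
  i=28: H-Y =  9 → J
  i=29: G-Q = 16 → Q
  i=30: Q-X = 19 → T
  i=31: D-I = 21 → V
  i=32: M-J =  3 → D
  i=33: K-U = 16 → Q
  i=34: T-S =  1 → B
  i=35: E-C =  2 → C
  i=36: I-Z =  9 → J
  i=37: Y-I = 16 → Q
  i=38: A-H = 19 → T
  i=39: G-L = 21 → V
  i=40: W-T =  3 → D
  i=41: A-K = 16 → Q
  i=42: L-K =  1 → B
  shifts repeat with period 8: DQBCJQTV

DQBCJQTV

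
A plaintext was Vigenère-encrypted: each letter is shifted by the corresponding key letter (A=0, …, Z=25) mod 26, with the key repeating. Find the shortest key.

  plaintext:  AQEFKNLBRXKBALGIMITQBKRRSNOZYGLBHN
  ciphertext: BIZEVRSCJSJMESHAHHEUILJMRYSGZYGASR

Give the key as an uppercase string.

  i= 0: B-A =  1 → B
  i= 1: I-Q = 18 → S
  i= 2: Z-E = 21 → V
  i= 3: E-F = 25 → Z
  i= 4: V-K = 11 → L
  i= 5: R-N =  4 → E
  i= 6: S-L =  7 → H
  i= 7: C-B =  1 → B
  i= 8: J-R = 18 → S
  i= 9: S-X = 21 → V
  i=10: J-K = 25 → Z
  i=11: M-B = 11 → L
  i=12: E-A =  4 → E
  i=13: S-L =  7 → H
  i=14: H-G =  1 → B
  i=15: A-I = 18 → S
  i=16: H-M = 21 → V
  i=17: H-I = 25 → Z
  i=18: E-T = 11 → L
  i=19: U-Q =  4 → E
  i=20: I-B =  7 → H
  i=21: L-K =  1 → B
  i=22: J-R = 18 → S
  i=23: M-R = 21 → V
  i=24: R-S = 25 → Z
  i=25: Y-N = 11 → L
  i=26: S-O =  4 → E
  i=27: G-Z =  7 → H
  i=28: Z-Y =  1 → B
  i=29: Y-G = 18 → S
  i=30: G-L = 21 → V
  i=31: A-B = 25 → Z
  i=32: S-H = 11 → L
  i=33: R-N =  4 → E
  shifts repeat with period 7: BSVZLEH

BSVZLEH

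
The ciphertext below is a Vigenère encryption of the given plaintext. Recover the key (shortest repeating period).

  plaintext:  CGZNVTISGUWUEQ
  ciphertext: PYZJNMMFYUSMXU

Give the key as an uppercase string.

  i= 0: P-C = 13 → N
  i= 1: Y-G = 18 → S
  i= 2: Z-Z =  0 → A
  i= 3: J-N = 22 → W
  i= 4: N-V = 18 → S
  i= 5: M-T = 19 → T
  i= 6: M-I =  4 → E
  i= 7: F-S = 13 → N
  i= 8: Y-G = 18 → S
  i= 9: U-U =  0 → A
  i=10: S-W = 22 → W
  i=11: M-U = 18 → S
  i=12: X-E = 19 → T
  i=13: U-Q =  4 → E
  shifts repeat with period 7: NSAWSTE

NSAWSTE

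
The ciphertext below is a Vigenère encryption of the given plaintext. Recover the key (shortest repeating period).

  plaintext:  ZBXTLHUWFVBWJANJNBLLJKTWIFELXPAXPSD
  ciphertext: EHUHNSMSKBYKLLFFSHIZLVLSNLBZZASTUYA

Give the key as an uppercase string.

FGXOCLSW

  i= 0: E-Z =  5 → F
  i= 1: H-B =  6 → G
  i= 2: U-X = 23 → X
  i= 3: H-T = 14 → O
  i= 4: N-L =  2 → C
  i= 5: S-H = 11 → L
  i= 6: M-U = 18 → S
  i= 7: S-W = 22 → W
  i= 8: K-F =  5 → F
  i= 9: B-V =  6 → G
  i=10: Y-B = 23 → X
  i=11: K-W = 14 → O
  i=12: L-J =  2 → C
  i=13: L-A = 11 → L
  i=14: F-N = 18 → S
  i=15: F-J = 22 → W
  i=16: S-N =  5 → F
  i=17: H-B =  6 → G
  i=18: I-L = 23 → X
  i=19: Z-L = 14 → O
  i=20: L-J =  2 → C
  i=21: V-K = 11 → L
  i=22: L-T = 18 → S
  i=23: S-W = 22 → W
  i=24: N-I =  5 → F
  i=25: L-F =  6 → G
  i=26: B-E = 23 → X
  i=27: Z-L = 14 → O
  i=28: Z-X =  2 → C
  i=29: A-P = 11 → L
  i=30: S-A = 18 → S
  i=31: T-X = 22 → W
  i=32: U-P =  5 → F
  i=33: Y-S =  6 → G
  i=34: A-D = 23 → X
  shifts repeat with period 8: FGXOCLSW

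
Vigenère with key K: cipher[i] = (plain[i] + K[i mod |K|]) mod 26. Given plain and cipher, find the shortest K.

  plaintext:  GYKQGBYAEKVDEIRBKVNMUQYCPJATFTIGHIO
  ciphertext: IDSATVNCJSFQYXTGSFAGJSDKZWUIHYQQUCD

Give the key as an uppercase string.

  i= 0: I-G =  2 → C
  i= 1: D-Y =  5 → F
  i= 2: S-K =  8 → I
  i= 3: A-Q = 10 → K
  i= 4: T-G = 13 → N
  i= 5: V-B = 20 → U
  i= 6: N-Y = 15 → P
  i= 7: C-A =  2 → C
  i= 8: J-E =  5 → F
  i= 9: S-K =  8 → I
  i=10: F-V = 10 → K
  i=11: Q-D = 13 → N
  i=12: Y-E = 20 → U
  i=13: X-I = 15 → P
  i=14: T-R =  2 → C
  i=15: G-B =  5 → F
  i=16: S-K =  8 → I
  i=17: F-V = 10 → K
  i=18: A-N = 13 → N
  i=19: G-M = 20 → U
  i=20: J-U = 15 → P
  i=21: S-Q =  2 → C
  i=22: D-Y =  5 → F
  i=23: K-C =  8 → I
  i=24: Z-P = 10 → K
  i=25: W-J = 13 → N
  i=26: U-A = 20 → U
  i=27: I-T = 15 → P
  i=28: H-F =  2 → C
  i=29: Y-T =  5 → F
  i=30: Q-I =  8 → I
  i=31: Q-G = 10 → K
  i=32: U-H = 13 → N
  i=33: C-I = 20 → U
  i=34: D-O = 15 → P
  shifts repeat with period 7: CFIKNUP

CFIKNUP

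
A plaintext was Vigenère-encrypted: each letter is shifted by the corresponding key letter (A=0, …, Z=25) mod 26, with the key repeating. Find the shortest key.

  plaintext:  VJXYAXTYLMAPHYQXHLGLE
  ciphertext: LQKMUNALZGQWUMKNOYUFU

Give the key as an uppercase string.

  i= 0: L-V = 16 → Q
  i= 1: Q-J =  7 → H
  i= 2: K-X = 13 → N
  i= 3: M-Y = 14 → O
  i= 4: U-A = 20 → U
  i= 5: N-X = 16 → Q
  i= 6: A-T =  7 → H
  i= 7: L-Y = 13 → N
  i= 8: Z-L = 14 → O
  i= 9: G-M = 20 → U
  i=10: Q-A = 16 → Q
  i=11: W-P =  7 → H
  i=12: U-H = 13 → N
  i=13: M-Y = 14 → O
  i=14: K-Q = 20 → U
  i=15: N-X = 16 → Q
  i=16: O-H =  7 → H
  i=17: Y-L = 13 → N
  i=18: U-G = 14 → O
  i=19: F-L = 20 → U
  i=20: U-E = 16 → Q
  shifts repeat with period 5: QHNOU

QHNOU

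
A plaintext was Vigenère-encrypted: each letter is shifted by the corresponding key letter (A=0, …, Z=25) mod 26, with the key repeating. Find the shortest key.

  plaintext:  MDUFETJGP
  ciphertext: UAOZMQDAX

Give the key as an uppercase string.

  i= 0: U-M =  8 → I
  i= 1: A-D = 23 → X
  i= 2: O-U = 20 → U
  i= 3: Z-F = 20 → U
  i= 4: M-E =  8 → I
  i= 5: Q-T = 23 → X
  i= 6: D-J = 20 → U
  i= 7: A-G = 20 → U
  i= 8: X-P =  8 → I
  shifts repeat with period 4: IXUU

IXUU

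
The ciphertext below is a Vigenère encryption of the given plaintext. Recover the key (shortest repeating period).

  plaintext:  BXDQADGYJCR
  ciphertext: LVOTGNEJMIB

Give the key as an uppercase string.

KYLDG

  i= 0: L-B = 10 → K
  i= 1: V-X = 24 → Y
  i= 2: O-D = 11 → L
  i= 3: T-Q =  3 → D
  i= 4: G-A =  6 → G
  i= 5: N-D = 10 → K
  i= 6: E-G = 24 → Y
  i= 7: J-Y = 11 → L
  i= 8: M-J =  3 → D
  i= 9: I-C =  6 → G
  i=10: B-R = 10 → K
  shifts repeat with period 5: KYLDG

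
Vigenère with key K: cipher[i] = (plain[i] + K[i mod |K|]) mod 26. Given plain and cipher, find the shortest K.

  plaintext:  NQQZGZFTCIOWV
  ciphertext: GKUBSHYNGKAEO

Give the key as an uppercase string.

  i= 0: G-N = 19 → T
  i= 1: K-Q = 20 → U
  i= 2: U-Q =  4 → E
  i= 3: B-Z =  2 → C
  i= 4: S-G = 12 → M
  i= 5: H-Z =  8 → I
  i= 6: Y-F = 19 → T
  i= 7: N-T = 20 → U
  i= 8: G-C =  4 → E
  i= 9: K-I =  2 → C
  i=10: A-O = 12 → M
  i=11: E-W =  8 → I
  i=12: O-V = 19 → T
  shifts repeat with period 6: TUECMI

TUECMI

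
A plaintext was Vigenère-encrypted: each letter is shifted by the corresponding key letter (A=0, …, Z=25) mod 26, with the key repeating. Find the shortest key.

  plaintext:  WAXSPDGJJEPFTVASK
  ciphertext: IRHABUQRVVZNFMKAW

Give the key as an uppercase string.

MRKI

  i= 0: I-W = 12 → M
  i= 1: R-A = 17 → R
  i= 2: H-X = 10 → K
  i= 3: A-S =  8 → I
  i= 4: B-P = 12 → M
  i= 5: U-D = 17 → R
  i= 6: Q-G = 10 → K
  i= 7: R-J =  8 → I
  i= 8: V-J = 12 → M
  i= 9: V-E = 17 → R
  i=10: Z-P = 10 → K
  i=11: N-F =  8 → I
  i=12: F-T = 12 → M
  i=13: M-V = 17 → R
  i=14: K-A = 10 → K
  i=15: A-S =  8 → I
  i=16: W-K = 12 → M
  shifts repeat with period 4: MRKI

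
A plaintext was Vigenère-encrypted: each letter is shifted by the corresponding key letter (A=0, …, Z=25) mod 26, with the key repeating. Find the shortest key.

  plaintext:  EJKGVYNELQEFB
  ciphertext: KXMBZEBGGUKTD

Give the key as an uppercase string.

  i= 0: K-E =  6 → G
  i= 1: X-J = 14 → O
  i= 2: M-K =  2 → C
  i= 3: B-G = 21 → V
  i= 4: Z-V =  4 → E
  i= 5: E-Y =  6 → G
  i= 6: B-N = 14 → O
  i= 7: G-E =  2 → C
  i= 8: G-L = 21 → V
  i= 9: U-Q =  4 → E
  i=10: K-E =  6 → G
  i=11: T-F = 14 → O
  i=12: D-B =  2 → C
  shifts repeat with period 5: GOCVE

GOCVE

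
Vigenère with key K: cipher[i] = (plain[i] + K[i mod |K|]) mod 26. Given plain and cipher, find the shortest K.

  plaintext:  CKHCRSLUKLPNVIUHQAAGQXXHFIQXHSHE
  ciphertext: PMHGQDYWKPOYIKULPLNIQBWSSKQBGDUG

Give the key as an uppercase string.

NCAEZL

  i= 0: P-C = 13 → N
  i= 1: M-K =  2 → C
  i= 2: H-H =  0 → A
  i= 3: G-C =  4 → E
  i= 4: Q-R = 25 → Z
  i= 5: D-S = 11 → L
  i= 6: Y-L = 13 → N
  i= 7: W-U =  2 → C
  i= 8: K-K =  0 → A
  i= 9: P-L =  4 → E
  i=10: O-P = 25 → Z
  i=11: Y-N = 11 → L
  i=12: I-V = 13 → N
  i=13: K-I =  2 → C
  i=14: U-U =  0 → A
  i=15: L-H =  4 → E
  i=16: P-Q = 25 → Z
  i=17: L-A = 11 → L
  i=18: N-A = 13 → N
  i=19: I-G =  2 → C
  i=20: Q-Q =  0 → A
  i=21: B-X =  4 → E
  i=22: W-X = 25 → Z
  i=23: S-H = 11 → L
  i=24: S-F = 13 → N
  i=25: K-I =  2 → C
  i=26: Q-Q =  0 → A
  i=27: B-X =  4 → E
  i=28: G-H = 25 → Z
  i=29: D-S = 11 → L
  i=30: U-H = 13 → N
  i=31: G-E =  2 → C
  shifts repeat with period 6: NCAEZL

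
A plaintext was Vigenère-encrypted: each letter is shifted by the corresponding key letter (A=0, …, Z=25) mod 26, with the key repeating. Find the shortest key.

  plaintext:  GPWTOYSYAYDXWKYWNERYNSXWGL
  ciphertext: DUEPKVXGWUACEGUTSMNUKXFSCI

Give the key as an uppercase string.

XFIWW

  i= 0: D-G = 23 → X
  i= 1: U-P =  5 → F
  i= 2: E-W =  8 → I
  i= 3: P-T = 22 → W
  i= 4: K-O = 22 → W
  i= 5: V-Y = 23 → X
  i= 6: X-S =  5 → F
  i= 7: G-Y =  8 → I
  i= 8: W-A = 22 → W
  i= 9: U-Y = 22 → W
  i=10: A-D = 23 → X
  i=11: C-X =  5 → F
  i=12: E-W =  8 → I
  i=13: G-K = 22 → W
  i=14: U-Y = 22 → W
  i=15: T-W = 23 → X
  i=16: S-N =  5 → F
  i=17: M-E =  8 → I
  i=18: N-R = 22 → W
  i=19: U-Y = 22 → W
  i=20: K-N = 23 → X
  i=21: X-S =  5 → F
  i=22: F-X =  8 → I
  i=23: S-W = 22 → W
  i=24: C-G = 22 → W
  i=25: I-L = 23 → X
  shifts repeat with period 5: XFIWW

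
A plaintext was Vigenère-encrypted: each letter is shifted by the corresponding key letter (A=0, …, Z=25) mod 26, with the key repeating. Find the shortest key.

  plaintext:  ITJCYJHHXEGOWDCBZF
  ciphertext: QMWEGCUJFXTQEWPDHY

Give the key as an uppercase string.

ITNC

  i= 0: Q-I =  8 → I
  i= 1: M-T = 19 → T
  i= 2: W-J = 13 → N
  i= 3: E-C =  2 → C
  i= 4: G-Y =  8 → I
  i= 5: C-J = 19 → T
  i= 6: U-H = 13 → N
  i= 7: J-H =  2 → C
  i= 8: F-X =  8 → I
  i= 9: X-E = 19 → T
  i=10: T-G = 13 → N
  i=11: Q-O =  2 → C
  i=12: E-W =  8 → I
  i=13: W-D = 19 → T
  i=14: P-C = 13 → N
  i=15: D-B =  2 → C
  i=16: H-Z =  8 → I
  i=17: Y-F = 19 → T
  shifts repeat with period 4: ITNC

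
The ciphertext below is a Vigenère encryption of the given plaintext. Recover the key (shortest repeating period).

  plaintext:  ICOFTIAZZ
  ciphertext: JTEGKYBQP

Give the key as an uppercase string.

  i= 0: J-I =  1 → B
  i= 1: T-C = 17 → R
  i= 2: E-O = 16 → Q
  i= 3: G-F =  1 → B
  i= 4: K-T = 17 → R
  i= 5: Y-I = 16 → Q
  i= 6: B-A =  1 → B
  i= 7: Q-Z = 17 → R
  i= 8: P-Z = 16 → Q
  shifts repeat with period 3: BRQ

BRQ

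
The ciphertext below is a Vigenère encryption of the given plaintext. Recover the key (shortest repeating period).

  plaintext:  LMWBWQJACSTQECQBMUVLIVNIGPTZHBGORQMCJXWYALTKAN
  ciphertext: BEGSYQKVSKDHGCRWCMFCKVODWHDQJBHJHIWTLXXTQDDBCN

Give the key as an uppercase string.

QSKRCABV

  i= 0: B-L = 16 → Q
  i= 1: E-M = 18 → S
  i= 2: G-W = 10 → K
  i= 3: S-B = 17 → R
  i= 4: Y-W =  2 → C
  i= 5: Q-Q =  0 → A
  i= 6: K-J =  1 → B
  i= 7: V-A = 21 → V
  i= 8: S-C = 16 → Q
  i= 9: K-S = 18 → S
  i=10: D-T = 10 → K
  i=11: H-Q = 17 → R
  i=12: G-E =  2 → C
  i=13: C-C =  0 → A
  i=14: R-Q =  1 → B
  i=15: W-B = 21 → V
  i=16: C-M = 16 → Q
  i=17: M-U = 18 → S
  i=18: F-V = 10 → K
  i=19: C-L = 17 → R
  i=20: K-I =  2 → C
  i=21: V-V =  0 → A
  i=22: O-N =  1 → B
  i=23: D-I = 21 → V
  i=24: W-G = 16 → Q
  i=25: H-P = 18 → S
  i=26: D-T = 10 → K
  i=27: Q-Z = 17 → R
  i=28: J-H =  2 → C
  i=29: B-B =  0 → A
  i=30: H-G =  1 → B
  i=31: J-O = 21 → V
  i=32: H-R = 16 → Q
  i=33: I-Q = 18 → S
  i=34: W-M = 10 → K
  i=35: T-C = 17 → R
  i=36: L-J =  2 → C
  i=37: X-X =  0 → A
  i=38: X-W =  1 → B
  i=39: T-Y = 21 → V
  i=40: Q-A = 16 → Q
  i=41: D-L = 18 → S
  i=42: D-T = 10 → K
  i=43: B-K = 17 → R
  i=44: C-A =  2 → C
  i=45: N-N =  0 → A
  shifts repeat with period 8: QSKRCABV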